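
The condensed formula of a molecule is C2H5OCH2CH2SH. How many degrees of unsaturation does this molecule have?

Element totals:
  C: 4
  H: 10
  O: 1
  S: 1
Molecular formula: C4H10OS.
DoU = (2C + 2 + N − H − X) / 2 = (2·4 + 2 + 0 − 10 − 0) / 2 = 0.

0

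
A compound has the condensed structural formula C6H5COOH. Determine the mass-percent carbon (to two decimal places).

Atom tally by fragment:
  benzene ring core → C:6 H:6
  (− 1 ring H displaced by substituents)
  + COOH → C:1 H:1 O:2
Element totals:
  C: 7
  H: 6
  O: 2
Molecular formula: C7H6O2.
Molar mass = 122.123 g/mol.
Mass from C: 7 × 12.011 = 84.077 g/mol.
%C = 84.077 / 122.123 × 100 = 68.85%.

68.85%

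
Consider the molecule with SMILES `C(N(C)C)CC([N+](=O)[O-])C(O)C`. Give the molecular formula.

C7H16N2O3

Atom tally by fragment:
  (CH3)2NCH2 → C:3 H:8 N:1
  CH2 → C:1 H:2
  CH(NO2) → C:1 H:1 N:1 O:2
  CH(OH) → C:1 H:2 O:1
  CH3 → C:1 H:3
Element totals:
  C: 7
  H: 16
  N: 2
  O: 3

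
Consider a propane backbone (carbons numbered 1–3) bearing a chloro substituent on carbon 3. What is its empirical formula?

Atom tally by fragment:
  CH3 → C:1 H:3
  CH2 → C:1 H:2
  CH2Cl → C:1 H:2 Cl:1
Element totals:
  C: 3
  H: 7
  Cl: 1
Molecular formula: C3H7Cl.
gcd of subscripts (3, 1, 7) = 1, so the empirical formula equals the molecular formula.

C3H7Cl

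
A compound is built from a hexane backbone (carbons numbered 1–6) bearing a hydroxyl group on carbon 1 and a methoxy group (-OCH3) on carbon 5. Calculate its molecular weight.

132.20 g/mol

Atom tally by fragment:
  HOCH2 → C:1 H:3 O:1
  CH2 → C:1 H:2
  CH2 → C:1 H:2
  CH2 → C:1 H:2
  CH(OCH3) → C:2 H:4 O:1
  CH3 → C:1 H:3
Element totals:
  C: 7
  H: 16
  O: 2
Molecular formula: C7H16O2.
  M = 7(12.011) + 16(1.008) + 2(15.999)
    = 84.077 + 16.128 + 31.998 = 132.203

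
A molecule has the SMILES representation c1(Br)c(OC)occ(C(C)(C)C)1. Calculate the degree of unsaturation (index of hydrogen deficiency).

3

Atom tally by fragment:
  furan ring core → C:4 H:4 O:1
  (− 3 ring H displaced by substituents)
  + Br → Br:1
  + OCH3 → C:1 H:3 O:1
  + C(CH3)3 → C:4 H:9
Element totals:
  C: 9
  H: 13
  Br: 1
  O: 2
Molecular formula: C9H13BrO2.
DoU = (2C + 2 + N − H − X) / 2 = (2·9 + 2 + 0 − 13 − 1) / 2 = 3.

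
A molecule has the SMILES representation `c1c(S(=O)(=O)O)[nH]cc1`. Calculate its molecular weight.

Atom tally by fragment:
  pyrrole ring core → C:4 H:5 N:1
  (− 1 ring H displaced by substituents)
  + SO3H → S:1 O:3 H:1
Element totals:
  C: 4
  H: 5
  N: 1
  O: 3
  S: 1
Molecular formula: C4H5NO3S.
  M = 4(12.011) + 5(1.008) + 14.007 + 3(15.999) + 32.06
    = 48.044 + 5.040 + 14.007 + 47.997 + 32.060 = 147.148

147.15 g/mol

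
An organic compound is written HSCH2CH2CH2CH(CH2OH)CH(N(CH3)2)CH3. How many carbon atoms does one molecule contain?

Atom tally by fragment:
  HSCH2 → C:1 H:3 S:1
  CH2 → C:1 H:2
  CH2 → C:1 H:2
  CH(CH2OH) → C:2 H:4 O:1
  CH(N(CH3)2) → C:3 H:7 N:1
  CH3 → C:1 H:3
Element totals:
  C: 9
  H: 21
  N: 1
  O: 1
  S: 1

9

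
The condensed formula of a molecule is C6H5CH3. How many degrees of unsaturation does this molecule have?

4

Atom tally by fragment:
  benzene ring core → C:6 H:6
  (− 1 ring H displaced by substituents)
  + CH3 → C:1 H:3
Element totals:
  C: 7
  H: 8
Molecular formula: C7H8.
DoU = (2C + 2 + N − H − X) / 2 = (2·7 + 2 + 0 − 8 − 0) / 2 = 4.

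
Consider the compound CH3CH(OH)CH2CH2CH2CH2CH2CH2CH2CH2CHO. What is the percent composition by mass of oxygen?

Atom tally by fragment:
  CH3 → C:1 H:3
  CH(OH) → C:1 H:2 O:1
  CH2 → C:1 H:2
  CH2 → C:1 H:2
  CH2 → C:1 H:2
  CH2 → C:1 H:2
  CH2 → C:1 H:2
  CH2 → C:1 H:2
  CH2 → C:1 H:2
  CH2CHO → C:2 H:3 O:1
Element totals:
  C: 11
  H: 22
  O: 2
Molecular formula: C11H22O2.
Molar mass = 186.295 g/mol.
Mass from O: 2 × 15.999 = 31.998 g/mol.
%O = 31.998 / 186.295 × 100 = 17.18%.

17.18%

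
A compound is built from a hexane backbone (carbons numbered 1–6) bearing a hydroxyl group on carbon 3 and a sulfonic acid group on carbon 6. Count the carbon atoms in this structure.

6

Atom tally by fragment:
  CH3 → C:1 H:3
  CH2 → C:1 H:2
  CH(OH) → C:1 H:2 O:1
  CH2 → C:1 H:2
  CH2 → C:1 H:2
  CH2SO3H → C:1 H:3 S:1 O:3
Element totals:
  C: 6
  H: 14
  O: 4
  S: 1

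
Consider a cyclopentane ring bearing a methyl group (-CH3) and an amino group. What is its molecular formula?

Atom tally by fragment:
  cyclopentane ring core → C:5 H:10
  (− 2 ring H displaced by substituents)
  + CH3 → C:1 H:3
  + NH2 → N:1 H:2
Element totals:
  C: 6
  H: 13
  N: 1

C6H13N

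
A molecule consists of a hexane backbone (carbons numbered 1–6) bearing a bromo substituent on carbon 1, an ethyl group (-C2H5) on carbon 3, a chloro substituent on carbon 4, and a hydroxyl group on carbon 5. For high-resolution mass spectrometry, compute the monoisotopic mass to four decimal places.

Atom tally by fragment:
  BrCH2 → C:1 H:2 Br:1
  CH2 → C:1 H:2
  CH(C2H5) → C:3 H:6
  CH(Cl) → C:1 H:1 Cl:1
  CH(OH) → C:1 H:2 O:1
  CH3 → C:1 H:3
Element totals:
  C: 8
  H: 16
  Br: 1
  Cl: 1
  O: 1
Molecular formula: C8H16BrClO.
  M = 8(12.0) + 16(1.007825) + 78.918338 + 34.968853 + 15.994915
    = 96.000000 + 16.125200 + 78.918338 + 34.968853 + 15.994915 = 242.007306

242.0073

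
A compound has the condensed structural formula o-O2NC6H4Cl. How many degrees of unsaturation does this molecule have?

Element totals:
  C: 6
  H: 4
  Cl: 1
  N: 1
  O: 2
Molecular formula: C6H4ClNO2.
DoU = (2C + 2 + N − H − X) / 2 = (2·6 + 2 + 1 − 4 − 1) / 2 = 5.

5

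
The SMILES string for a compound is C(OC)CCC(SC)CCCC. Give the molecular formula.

Atom tally by fragment:
  CH3OCH2 → C:2 H:5 O:1
  CH2 → C:1 H:2
  CH2 → C:1 H:2
  CH(SCH3) → C:2 H:4 S:1
  CH2 → C:1 H:2
  CH2 → C:1 H:2
  CH2 → C:1 H:2
  CH3 → C:1 H:3
Element totals:
  C: 10
  H: 22
  O: 1
  S: 1

C10H22OS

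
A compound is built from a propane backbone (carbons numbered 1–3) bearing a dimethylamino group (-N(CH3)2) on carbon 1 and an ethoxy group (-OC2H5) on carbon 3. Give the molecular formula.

C7H17NO

Atom tally by fragment:
  (CH3)2NCH2 → C:3 H:8 N:1
  CH2 → C:1 H:2
  CH2OC2H5 → C:3 H:7 O:1
Element totals:
  C: 7
  H: 17
  N: 1
  O: 1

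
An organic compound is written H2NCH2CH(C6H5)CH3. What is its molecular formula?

Atom tally by fragment:
  H2NCH2 → C:1 H:4 N:1
  CH(C6H5) → C:7 H:6
  CH3 → C:1 H:3
Element totals:
  C: 9
  H: 13
  N: 1

C9H13N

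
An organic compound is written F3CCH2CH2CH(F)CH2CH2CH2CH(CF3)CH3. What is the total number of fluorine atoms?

Atom tally by fragment:
  F3CCH2 → C:2 H:2 F:3
  CH2 → C:1 H:2
  CH(F) → C:1 H:1 F:1
  CH2 → C:1 H:2
  CH2 → C:1 H:2
  CH2 → C:1 H:2
  CH(CF3) → C:2 H:1 F:3
  CH3 → C:1 H:3
Element totals:
  C: 10
  H: 15
  F: 7

7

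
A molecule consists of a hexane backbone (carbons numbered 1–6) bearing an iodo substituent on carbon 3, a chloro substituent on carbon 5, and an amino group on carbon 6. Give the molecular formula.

C6H13ClIN

Atom tally by fragment:
  CH3 → C:1 H:3
  CH2 → C:1 H:2
  CH(I) → C:1 H:1 I:1
  CH2 → C:1 H:2
  CH(Cl) → C:1 H:1 Cl:1
  CH2NH2 → C:1 H:4 N:1
Element totals:
  C: 6
  H: 13
  Cl: 1
  I: 1
  N: 1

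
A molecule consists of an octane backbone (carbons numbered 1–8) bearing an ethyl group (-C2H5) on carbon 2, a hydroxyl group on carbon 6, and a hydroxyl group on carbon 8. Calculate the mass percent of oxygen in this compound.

Atom tally by fragment:
  CH3 → C:1 H:3
  CH(C2H5) → C:3 H:6
  CH2 → C:1 H:2
  CH2 → C:1 H:2
  CH2 → C:1 H:2
  CH(OH) → C:1 H:2 O:1
  CH2 → C:1 H:2
  CH2OH → C:1 H:3 O:1
Element totals:
  C: 10
  H: 22
  O: 2
Molecular formula: C10H22O2.
Molar mass = 174.284 g/mol.
Mass from O: 2 × 15.999 = 31.998 g/mol.
%O = 31.998 / 174.284 × 100 = 18.36%.

18.36%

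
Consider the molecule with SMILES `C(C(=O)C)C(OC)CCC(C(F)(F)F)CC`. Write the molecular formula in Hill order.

Atom tally by fragment:
  CH3COCH2 → C:3 H:5 O:1
  CH(OCH3) → C:2 H:4 O:1
  CH2 → C:1 H:2
  CH2 → C:1 H:2
  CH(CF3) → C:2 H:1 F:3
  CH2 → C:1 H:2
  CH3 → C:1 H:3
Element totals:
  C: 11
  H: 19
  F: 3
  O: 2

C11H19F3O2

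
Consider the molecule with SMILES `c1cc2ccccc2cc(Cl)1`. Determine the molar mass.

Atom tally by fragment:
  naphthalene ring system core → C:10 H:8
  (− 1 ring H displaced by substituents)
  + Cl → Cl:1
Element totals:
  C: 10
  H: 7
  Cl: 1
Molecular formula: C10H7Cl.
  M = 10(12.011) + 7(1.008) + 35.45
    = 120.110 + 7.056 + 35.450 = 162.616

162.62 g/mol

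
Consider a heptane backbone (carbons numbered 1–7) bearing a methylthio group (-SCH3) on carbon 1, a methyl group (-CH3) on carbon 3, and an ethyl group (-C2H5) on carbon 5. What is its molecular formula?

C11H24S

Atom tally by fragment:
  CH3SCH2 → C:2 H:5 S:1
  CH2 → C:1 H:2
  CH(CH3) → C:2 H:4
  CH2 → C:1 H:2
  CH(C2H5) → C:3 H:6
  CH2 → C:1 H:2
  CH3 → C:1 H:3
Element totals:
  C: 11
  H: 24
  S: 1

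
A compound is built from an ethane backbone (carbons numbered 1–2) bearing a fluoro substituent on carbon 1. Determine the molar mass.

48.06 g/mol

Atom tally by fragment:
  FCH2 → C:1 H:2 F:1
  CH3 → C:1 H:3
Element totals:
  C: 2
  H: 5
  F: 1
Molecular formula: C2H5F.
  M = 2(12.011) + 5(1.008) + 18.998
    = 24.022 + 5.040 + 18.998 = 48.060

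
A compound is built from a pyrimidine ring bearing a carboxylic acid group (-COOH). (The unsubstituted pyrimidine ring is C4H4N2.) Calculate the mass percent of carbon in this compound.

48.39%

Atom tally by fragment:
  pyrimidine ring core → C:4 H:4 N:2
  (− 1 ring H displaced by substituents)
  + COOH → C:1 H:1 O:2
Element totals:
  C: 5
  H: 4
  N: 2
  O: 2
Molecular formula: C5H4N2O2.
Molar mass = 124.099 g/mol.
Mass from C: 5 × 12.011 = 60.055 g/mol.
%C = 60.055 / 124.099 × 100 = 48.39%.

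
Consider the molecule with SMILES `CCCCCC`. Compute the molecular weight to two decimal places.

86.18 g/mol

Atom tally by fragment:
  CH3 → C:1 H:3
  CH2 → C:1 H:2
  CH2 → C:1 H:2
  CH2 → C:1 H:2
  CH2 → C:1 H:2
  CH3 → C:1 H:3
Element totals:
  C: 6
  H: 14
Molecular formula: C6H14.
  M = 6(12.011) + 14(1.008)
    = 72.066 + 14.112 = 86.178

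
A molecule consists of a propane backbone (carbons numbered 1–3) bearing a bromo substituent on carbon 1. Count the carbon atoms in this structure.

Atom tally by fragment:
  BrCH2 → C:1 H:2 Br:1
  CH2 → C:1 H:2
  CH3 → C:1 H:3
Element totals:
  C: 3
  H: 7
  Br: 1

3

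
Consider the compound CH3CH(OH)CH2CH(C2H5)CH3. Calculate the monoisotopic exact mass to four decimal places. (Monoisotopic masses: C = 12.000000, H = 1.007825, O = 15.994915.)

Element totals:
  C: 7
  H: 16
  O: 1
Molecular formula: C7H16O.
  M = 7(12.0) + 16(1.007825) + 15.994915
    = 84.000000 + 16.125200 + 15.994915 = 116.120115

116.1201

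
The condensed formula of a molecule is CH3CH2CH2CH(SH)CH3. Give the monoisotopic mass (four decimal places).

104.0660

Atom tally by fragment:
  CH3 → C:1 H:3
  CH2 → C:1 H:2
  CH2 → C:1 H:2
  CH(SH) → C:1 H:2 S:1
  CH3 → C:1 H:3
Element totals:
  C: 5
  H: 12
  S: 1
Molecular formula: C5H12S.
  M = 5(12.0) + 12(1.007825) + 31.972071
    = 60.000000 + 12.093900 + 31.972071 = 104.065971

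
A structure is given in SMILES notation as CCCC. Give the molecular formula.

Atom tally by fragment:
  CH3 → C:1 H:3
  CH2 → C:1 H:2
  CH2 → C:1 H:2
  CH3 → C:1 H:3
Element totals:
  C: 4
  H: 10

C4H10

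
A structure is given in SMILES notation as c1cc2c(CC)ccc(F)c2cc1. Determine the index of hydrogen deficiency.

7

Atom tally by fragment:
  naphthalene ring system core → C:10 H:8
  (− 2 ring H displaced by substituents)
  + C2H5 → C:2 H:5
  + F → F:1
Element totals:
  C: 12
  H: 11
  F: 1
Molecular formula: C12H11F.
DoU = (2C + 2 + N − H − X) / 2 = (2·12 + 2 + 0 − 11 − 1) / 2 = 7.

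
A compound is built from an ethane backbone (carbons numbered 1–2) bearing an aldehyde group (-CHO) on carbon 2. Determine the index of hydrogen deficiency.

1

Atom tally by fragment:
  CH3 → C:1 H:3
  CH2CHO → C:2 H:3 O:1
Element totals:
  C: 3
  H: 6
  O: 1
Molecular formula: C3H6O.
DoU = (2C + 2 + N − H − X) / 2 = (2·3 + 2 + 0 − 6 − 0) / 2 = 1.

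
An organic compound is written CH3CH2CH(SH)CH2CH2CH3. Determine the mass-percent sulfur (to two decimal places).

27.11%

Atom tally by fragment:
  CH3 → C:1 H:3
  CH2 → C:1 H:2
  CH(SH) → C:1 H:2 S:1
  CH2 → C:1 H:2
  CH2 → C:1 H:2
  CH3 → C:1 H:3
Element totals:
  C: 6
  H: 14
  S: 1
Molecular formula: C6H14S.
Molar mass = 118.238 g/mol.
Mass from S: 1 × 32.06 = 32.060 g/mol.
%S = 32.060 / 118.238 × 100 = 27.11%.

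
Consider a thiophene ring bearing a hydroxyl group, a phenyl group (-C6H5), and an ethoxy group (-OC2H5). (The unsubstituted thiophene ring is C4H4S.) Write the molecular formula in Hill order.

C12H12O2S

Atom tally by fragment:
  thiophene ring core → C:4 H:4 S:1
  (− 3 ring H displaced by substituents)
  + OH → O:1 H:1
  + C6H5 → C:6 H:5
  + OC2H5 → C:2 H:5 O:1
Element totals:
  C: 12
  H: 12
  O: 2
  S: 1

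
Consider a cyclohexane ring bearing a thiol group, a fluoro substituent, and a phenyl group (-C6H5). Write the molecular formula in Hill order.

Atom tally by fragment:
  cyclohexane ring core → C:6 H:12
  (− 3 ring H displaced by substituents)
  + SH → S:1 H:1
  + F → F:1
  + C6H5 → C:6 H:5
Element totals:
  C: 12
  H: 15
  F: 1
  S: 1

C12H15FS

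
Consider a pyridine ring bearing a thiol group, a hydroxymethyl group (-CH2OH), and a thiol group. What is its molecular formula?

C6H7NOS2

Atom tally by fragment:
  pyridine ring core → C:5 H:5 N:1
  (− 3 ring H displaced by substituents)
  + SH → S:1 H:1
  + CH2OH → C:1 H:3 O:1
  + SH → S:1 H:1
Element totals:
  C: 6
  H: 7
  N: 1
  O: 1
  S: 2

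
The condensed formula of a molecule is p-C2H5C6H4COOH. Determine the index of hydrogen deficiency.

Element totals:
  C: 9
  H: 10
  O: 2
Molecular formula: C9H10O2.
DoU = (2C + 2 + N − H − X) / 2 = (2·9 + 2 + 0 − 10 − 0) / 2 = 5.

5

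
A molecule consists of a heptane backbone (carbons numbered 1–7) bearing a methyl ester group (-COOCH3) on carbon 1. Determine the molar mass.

Atom tally by fragment:
  CH3OOCCH2 → C:3 H:5 O:2
  CH2 → C:1 H:2
  CH2 → C:1 H:2
  CH2 → C:1 H:2
  CH2 → C:1 H:2
  CH2 → C:1 H:2
  CH3 → C:1 H:3
Element totals:
  C: 9
  H: 18
  O: 2
Molecular formula: C9H18O2.
  M = 9(12.011) + 18(1.008) + 2(15.999)
    = 108.099 + 18.144 + 31.998 = 158.241

158.24 g/mol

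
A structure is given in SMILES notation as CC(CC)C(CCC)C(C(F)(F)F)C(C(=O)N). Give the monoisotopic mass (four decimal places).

253.1653

Atom tally by fragment:
  CH3 → C:1 H:3
  CH(C2H5) → C:3 H:6
  CH(CH2CH2CH3) → C:4 H:8
  CH(CF3) → C:2 H:1 F:3
  CH2CONH2 → C:2 H:4 O:1 N:1
Element totals:
  C: 12
  H: 22
  F: 3
  N: 1
  O: 1
Molecular formula: C12H22F3NO.
  M = 12(12.0) + 22(1.007825) + 3(18.998403) + 14.003074 + 15.994915
    = 144.000000 + 22.172150 + 56.995209 + 14.003074 + 15.994915 = 253.165348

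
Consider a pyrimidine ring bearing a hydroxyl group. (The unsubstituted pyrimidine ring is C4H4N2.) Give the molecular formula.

C4H4N2O

Atom tally by fragment:
  pyrimidine ring core → C:4 H:4 N:2
  (− 1 ring H displaced by substituents)
  + OH → O:1 H:1
Element totals:
  C: 4
  H: 4
  N: 2
  O: 1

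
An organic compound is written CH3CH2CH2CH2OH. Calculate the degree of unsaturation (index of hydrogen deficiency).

Atom tally by fragment:
  CH3 → C:1 H:3
  CH2 → C:1 H:2
  CH2CH2OH → C:2 H:5 O:1
Element totals:
  C: 4
  H: 10
  O: 1
Molecular formula: C4H10O.
DoU = (2C + 2 + N − H − X) / 2 = (2·4 + 2 + 0 − 10 − 0) / 2 = 0.

0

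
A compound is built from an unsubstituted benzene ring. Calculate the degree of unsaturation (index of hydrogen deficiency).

4

Atom tally by fragment:
  benzene ring core → C:6 H:6
Element totals:
  C: 6
  H: 6
Molecular formula: C6H6.
DoU = (2C + 2 + N − H − X) / 2 = (2·6 + 2 + 0 − 6 − 0) / 2 = 4.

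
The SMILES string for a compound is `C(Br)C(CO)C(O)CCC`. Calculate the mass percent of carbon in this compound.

39.83%

Atom tally by fragment:
  BrCH2 → C:1 H:2 Br:1
  CH(CH2OH) → C:2 H:4 O:1
  CH(OH) → C:1 H:2 O:1
  CH2 → C:1 H:2
  CH2 → C:1 H:2
  CH3 → C:1 H:3
Element totals:
  C: 7
  H: 15
  Br: 1
  O: 2
Molecular formula: C7H15BrO2.
Molar mass = 211.099 g/mol.
Mass from C: 7 × 12.011 = 84.077 g/mol.
%C = 84.077 / 211.099 × 100 = 39.83%.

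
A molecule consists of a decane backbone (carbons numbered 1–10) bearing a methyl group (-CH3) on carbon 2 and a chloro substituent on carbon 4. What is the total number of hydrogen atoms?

23

Atom tally by fragment:
  CH3 → C:1 H:3
  CH(CH3) → C:2 H:4
  CH2 → C:1 H:2
  CH(Cl) → C:1 H:1 Cl:1
  CH2 → C:1 H:2
  CH2 → C:1 H:2
  CH2 → C:1 H:2
  CH2 → C:1 H:2
  CH2 → C:1 H:2
  CH3 → C:1 H:3
Element totals:
  C: 11
  H: 23
  Cl: 1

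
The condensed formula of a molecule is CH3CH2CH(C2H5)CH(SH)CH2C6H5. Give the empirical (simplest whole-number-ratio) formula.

Atom tally by fragment:
  CH3 → C:1 H:3
  CH2 → C:1 H:2
  CH(C2H5) → C:3 H:6
  CH(SH) → C:1 H:2 S:1
  CH2C6H5 → C:7 H:7
Element totals:
  C: 13
  H: 20
  S: 1
Molecular formula: C13H20S.
gcd of subscripts (13, 20, 1) = 1, so the empirical formula equals the molecular formula.

C13H20S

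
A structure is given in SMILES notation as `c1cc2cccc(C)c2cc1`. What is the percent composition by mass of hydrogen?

Atom tally by fragment:
  naphthalene ring system core → C:10 H:8
  (− 1 ring H displaced by substituents)
  + CH3 → C:1 H:3
Element totals:
  C: 11
  H: 10
Molecular formula: C11H10.
Molar mass = 142.201 g/mol.
Mass from H: 10 × 1.008 = 10.080 g/mol.
%H = 10.080 / 142.201 × 100 = 7.09%.

7.09%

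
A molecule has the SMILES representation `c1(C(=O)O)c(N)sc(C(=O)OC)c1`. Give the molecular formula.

C7H7NO4S

Atom tally by fragment:
  thiophene ring core → C:4 H:4 S:1
  (− 3 ring H displaced by substituents)
  + COOH → C:1 H:1 O:2
  + NH2 → N:1 H:2
  + COOCH3 → C:2 H:3 O:2
Element totals:
  C: 7
  H: 7
  N: 1
  O: 4
  S: 1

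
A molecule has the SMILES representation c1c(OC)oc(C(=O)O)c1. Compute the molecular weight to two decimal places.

142.11 g/mol

Atom tally by fragment:
  furan ring core → C:4 H:4 O:1
  (− 2 ring H displaced by substituents)
  + OCH3 → C:1 H:3 O:1
  + COOH → C:1 H:1 O:2
Element totals:
  C: 6
  H: 6
  O: 4
Molecular formula: C6H6O4.
  M = 6(12.011) + 6(1.008) + 4(15.999)
    = 72.066 + 6.048 + 63.996 = 142.110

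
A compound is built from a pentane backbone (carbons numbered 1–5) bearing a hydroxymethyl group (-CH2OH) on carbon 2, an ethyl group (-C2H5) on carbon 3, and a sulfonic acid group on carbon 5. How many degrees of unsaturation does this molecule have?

0

Atom tally by fragment:
  CH3 → C:1 H:3
  CH(CH2OH) → C:2 H:4 O:1
  CH(C2H5) → C:3 H:6
  CH2 → C:1 H:2
  CH2SO3H → C:1 H:3 S:1 O:3
Element totals:
  C: 8
  H: 18
  O: 4
  S: 1
Molecular formula: C8H18O4S.
DoU = (2C + 2 + N − H − X) / 2 = (2·8 + 2 + 0 − 18 − 0) / 2 = 0.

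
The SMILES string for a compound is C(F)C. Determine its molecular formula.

Atom tally by fragment:
  FCH2 → C:1 H:2 F:1
  CH3 → C:1 H:3
Element totals:
  C: 2
  H: 5
  F: 1

C2H5F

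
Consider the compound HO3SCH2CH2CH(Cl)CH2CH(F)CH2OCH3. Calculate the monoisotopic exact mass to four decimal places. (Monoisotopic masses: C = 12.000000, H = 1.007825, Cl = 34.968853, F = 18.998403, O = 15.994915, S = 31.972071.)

Atom tally by fragment:
  HO3SCH2 → C:1 H:3 S:1 O:3
  CH2 → C:1 H:2
  CH(Cl) → C:1 H:1 Cl:1
  CH2 → C:1 H:2
  CH(F) → C:1 H:1 F:1
  CH2OCH3 → C:2 H:5 O:1
Element totals:
  C: 7
  H: 14
  Cl: 1
  F: 1
  O: 4
  S: 1
Molecular formula: C7H14ClFO4S.
  M = 7(12.0) + 14(1.007825) + 34.968853 + 18.998403 + 4(15.994915) + 31.972071
    = 84.000000 + 14.109550 + 34.968853 + 18.998403 + 63.979660 + 31.972071 = 248.028537

248.0285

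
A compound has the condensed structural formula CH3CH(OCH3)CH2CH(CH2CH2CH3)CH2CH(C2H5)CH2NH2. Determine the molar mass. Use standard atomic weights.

Atom tally by fragment:
  CH3 → C:1 H:3
  CH(OCH3) → C:2 H:4 O:1
  CH2 → C:1 H:2
  CH(CH2CH2CH3) → C:4 H:8
  CH2 → C:1 H:2
  CH(C2H5) → C:3 H:6
  CH2NH2 → C:1 H:4 N:1
Element totals:
  C: 13
  H: 29
  N: 1
  O: 1
Molecular formula: C13H29NO.
  M = 13(12.011) + 29(1.008) + 14.007 + 15.999
    = 156.143 + 29.232 + 14.007 + 15.999 = 215.381

215.38 g/mol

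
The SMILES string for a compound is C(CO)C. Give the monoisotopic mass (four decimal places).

Atom tally by fragment:
  HOCH2CH2 → C:2 H:5 O:1
  CH3 → C:1 H:3
Element totals:
  C: 3
  H: 8
  O: 1
Molecular formula: C3H8O.
  M = 3(12.0) + 8(1.007825) + 15.994915
    = 36.000000 + 8.062600 + 15.994915 = 60.057515

60.0575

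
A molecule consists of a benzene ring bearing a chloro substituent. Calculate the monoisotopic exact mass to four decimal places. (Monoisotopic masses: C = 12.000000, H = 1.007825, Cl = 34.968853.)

112.0080

Atom tally by fragment:
  benzene ring core → C:6 H:6
  (− 1 ring H displaced by substituents)
  + Cl → Cl:1
Element totals:
  C: 6
  H: 5
  Cl: 1
Molecular formula: C6H5Cl.
  M = 6(12.0) + 5(1.007825) + 34.968853
    = 72.000000 + 5.039125 + 34.968853 = 112.007978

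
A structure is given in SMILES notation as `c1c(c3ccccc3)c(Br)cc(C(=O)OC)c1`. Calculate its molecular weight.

Atom tally by fragment:
  benzene ring core → C:6 H:6
  (− 3 ring H displaced by substituents)
  + C6H5 → C:6 H:5
  + Br → Br:1
  + COOCH3 → C:2 H:3 O:2
Element totals:
  C: 14
  H: 11
  Br: 1
  O: 2
Molecular formula: C14H11BrO2.
  M = 14(12.011) + 11(1.008) + 79.904 + 2(15.999)
    = 168.154 + 11.088 + 79.904 + 31.998 = 291.144

291.14 g/mol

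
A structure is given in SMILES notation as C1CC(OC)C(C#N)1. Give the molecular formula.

C6H9NO

Atom tally by fragment:
  cyclobutane ring core → C:4 H:8
  (− 2 ring H displaced by substituents)
  + OCH3 → C:1 H:3 O:1
  + CN → C:1 N:1
Element totals:
  C: 6
  H: 9
  N: 1
  O: 1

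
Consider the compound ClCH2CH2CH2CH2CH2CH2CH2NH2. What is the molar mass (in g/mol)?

Atom tally by fragment:
  ClCH2 → C:1 H:2 Cl:1
  CH2 → C:1 H:2
  CH2 → C:1 H:2
  CH2 → C:1 H:2
  CH2 → C:1 H:2
  CH2 → C:1 H:2
  CH2NH2 → C:1 H:4 N:1
Element totals:
  C: 7
  H: 16
  Cl: 1
  N: 1
Molecular formula: C7H16ClN.
  M = 7(12.011) + 16(1.008) + 35.45 + 14.007
    = 84.077 + 16.128 + 35.450 + 14.007 = 149.662

149.66 g/mol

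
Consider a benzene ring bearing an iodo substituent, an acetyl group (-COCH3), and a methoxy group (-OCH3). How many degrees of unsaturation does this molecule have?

5

Atom tally by fragment:
  benzene ring core → C:6 H:6
  (− 3 ring H displaced by substituents)
  + I → I:1
  + COCH3 → C:2 H:3 O:1
  + OCH3 → C:1 H:3 O:1
Element totals:
  C: 9
  H: 9
  I: 1
  O: 2
Molecular formula: C9H9IO2.
DoU = (2C + 2 + N − H − X) / 2 = (2·9 + 2 + 0 − 9 − 1) / 2 = 5.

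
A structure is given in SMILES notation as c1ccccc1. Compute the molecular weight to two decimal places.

78.11 g/mol

Atom tally by fragment:
  benzene ring core → C:6 H:6
Element totals:
  C: 6
  H: 6
Molecular formula: C6H6.
  M = 6(12.011) + 6(1.008)
    = 72.066 + 6.048 = 78.114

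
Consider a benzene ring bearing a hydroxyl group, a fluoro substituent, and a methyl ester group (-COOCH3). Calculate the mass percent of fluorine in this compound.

11.17%

Atom tally by fragment:
  benzene ring core → C:6 H:6
  (− 3 ring H displaced by substituents)
  + OH → O:1 H:1
  + F → F:1
  + COOCH3 → C:2 H:3 O:2
Element totals:
  C: 8
  H: 7
  F: 1
  O: 3
Molecular formula: C8H7FO3.
Molar mass = 170.139 g/mol.
Mass from F: 1 × 18.998 = 18.998 g/mol.
%F = 18.998 / 170.139 × 100 = 11.17%.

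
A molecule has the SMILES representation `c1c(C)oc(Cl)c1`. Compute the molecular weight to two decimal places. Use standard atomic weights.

116.54 g/mol

Atom tally by fragment:
  furan ring core → C:4 H:4 O:1
  (− 2 ring H displaced by substituents)
  + CH3 → C:1 H:3
  + Cl → Cl:1
Element totals:
  C: 5
  H: 5
  Cl: 1
  O: 1
Molecular formula: C5H5ClO.
  M = 5(12.011) + 5(1.008) + 35.45 + 15.999
    = 60.055 + 5.040 + 35.450 + 15.999 = 116.544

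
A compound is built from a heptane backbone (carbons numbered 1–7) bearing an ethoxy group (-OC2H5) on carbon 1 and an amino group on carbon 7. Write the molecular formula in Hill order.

C9H21NO

Atom tally by fragment:
  C2H5OCH2 → C:3 H:7 O:1
  CH2 → C:1 H:2
  CH2 → C:1 H:2
  CH2 → C:1 H:2
  CH2 → C:1 H:2
  CH2 → C:1 H:2
  CH2NH2 → C:1 H:4 N:1
Element totals:
  C: 9
  H: 21
  N: 1
  O: 1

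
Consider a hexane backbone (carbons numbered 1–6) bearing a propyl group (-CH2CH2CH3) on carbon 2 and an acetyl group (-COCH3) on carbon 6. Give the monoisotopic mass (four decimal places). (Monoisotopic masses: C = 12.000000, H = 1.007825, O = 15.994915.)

170.1671

Atom tally by fragment:
  CH3 → C:1 H:3
  CH(CH2CH2CH3) → C:4 H:8
  CH2 → C:1 H:2
  CH2 → C:1 H:2
  CH2 → C:1 H:2
  CH2COCH3 → C:3 H:5 O:1
Element totals:
  C: 11
  H: 22
  O: 1
Molecular formula: C11H22O.
  M = 11(12.0) + 22(1.007825) + 15.994915
    = 132.000000 + 22.172150 + 15.994915 = 170.167065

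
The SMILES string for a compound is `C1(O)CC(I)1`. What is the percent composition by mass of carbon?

19.59%

Atom tally by fragment:
  cyclopropane ring core → C:3 H:6
  (− 2 ring H displaced by substituents)
  + OH → O:1 H:1
  + I → I:1
Element totals:
  C: 3
  H: 5
  I: 1
  O: 1
Molecular formula: C3H5IO.
Molar mass = 183.976 g/mol.
Mass from C: 3 × 12.011 = 36.033 g/mol.
%C = 36.033 / 183.976 × 100 = 19.59%.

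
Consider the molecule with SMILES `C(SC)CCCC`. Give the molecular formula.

C6H14S

Atom tally by fragment:
  CH3SCH2 → C:2 H:5 S:1
  CH2 → C:1 H:2
  CH2 → C:1 H:2
  CH2 → C:1 H:2
  CH3 → C:1 H:3
Element totals:
  C: 6
  H: 14
  S: 1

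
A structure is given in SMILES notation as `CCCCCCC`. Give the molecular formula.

Atom tally by fragment:
  CH3 → C:1 H:3
  CH2 → C:1 H:2
  CH2 → C:1 H:2
  CH2 → C:1 H:2
  CH2 → C:1 H:2
  CH2 → C:1 H:2
  CH3 → C:1 H:3
Element totals:
  C: 7
  H: 16

C7H16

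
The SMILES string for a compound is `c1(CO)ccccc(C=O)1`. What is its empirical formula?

Atom tally by fragment:
  benzene ring core → C:6 H:6
  (− 2 ring H displaced by substituents)
  + CH2OH → C:1 H:3 O:1
  + CHO → C:1 H:1 O:1
Element totals:
  C: 8
  H: 8
  O: 2
Molecular formula: C8H8O2.
gcd of subscripts = 2; dividing each by 2:
  C: 8/2 = 4
  H: 8/2 = 4
  O: 2/2 = 1

C4H4O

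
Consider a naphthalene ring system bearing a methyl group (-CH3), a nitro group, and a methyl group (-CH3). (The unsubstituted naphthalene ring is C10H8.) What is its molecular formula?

Atom tally by fragment:
  naphthalene ring system core → C:10 H:8
  (− 3 ring H displaced by substituents)
  + CH3 → C:1 H:3
  + NO2 → N:1 O:2
  + CH3 → C:1 H:3
Element totals:
  C: 12
  H: 11
  N: 1
  O: 2

C12H11NO2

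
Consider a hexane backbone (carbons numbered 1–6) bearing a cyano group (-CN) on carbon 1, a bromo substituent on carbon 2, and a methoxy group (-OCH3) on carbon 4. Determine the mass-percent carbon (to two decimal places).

Atom tally by fragment:
  NCCH2 → C:2 H:2 N:1
  CH(Br) → C:1 H:1 Br:1
  CH2 → C:1 H:2
  CH(OCH3) → C:2 H:4 O:1
  CH2 → C:1 H:2
  CH3 → C:1 H:3
Element totals:
  C: 8
  H: 14
  Br: 1
  N: 1
  O: 1
Molecular formula: C8H14BrNO.
Molar mass = 220.110 g/mol.
Mass from C: 8 × 12.011 = 96.088 g/mol.
%C = 96.088 / 220.110 × 100 = 43.65%.

43.65%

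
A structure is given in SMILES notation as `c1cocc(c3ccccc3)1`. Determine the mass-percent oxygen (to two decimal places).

11.10%

Atom tally by fragment:
  furan ring core → C:4 H:4 O:1
  (− 1 ring H displaced by substituents)
  + C6H5 → C:6 H:5
Element totals:
  C: 10
  H: 8
  O: 1
Molecular formula: C10H8O.
Molar mass = 144.173 g/mol.
Mass from O: 1 × 15.999 = 15.999 g/mol.
%O = 15.999 / 144.173 × 100 = 11.10%.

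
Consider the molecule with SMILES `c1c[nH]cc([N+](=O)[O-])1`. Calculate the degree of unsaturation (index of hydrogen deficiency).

4

Atom tally by fragment:
  pyrrole ring core → C:4 H:5 N:1
  (− 1 ring H displaced by substituents)
  + NO2 → N:1 O:2
Element totals:
  C: 4
  H: 4
  N: 2
  O: 2
Molecular formula: C4H4N2O2.
DoU = (2C + 2 + N − H − X) / 2 = (2·4 + 2 + 2 − 4 − 0) / 2 = 4.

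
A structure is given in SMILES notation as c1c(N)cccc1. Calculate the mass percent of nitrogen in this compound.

15.04%

Atom tally by fragment:
  benzene ring core → C:6 H:6
  (− 1 ring H displaced by substituents)
  + NH2 → N:1 H:2
Element totals:
  C: 6
  H: 7
  N: 1
Molecular formula: C6H7N.
Molar mass = 93.129 g/mol.
Mass from N: 1 × 14.007 = 14.007 g/mol.
%N = 14.007 / 93.129 × 100 = 15.04%.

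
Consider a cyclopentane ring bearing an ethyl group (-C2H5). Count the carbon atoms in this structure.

7

Atom tally by fragment:
  cyclopentane ring core → C:5 H:10
  (− 1 ring H displaced by substituents)
  + C2H5 → C:2 H:5
Element totals:
  C: 7
  H: 14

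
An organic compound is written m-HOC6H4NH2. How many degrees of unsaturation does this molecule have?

4

Element totals:
  C: 6
  H: 7
  N: 1
  O: 1
Molecular formula: C6H7NO.
DoU = (2C + 2 + N − H − X) / 2 = (2·6 + 2 + 1 − 7 − 0) / 2 = 4.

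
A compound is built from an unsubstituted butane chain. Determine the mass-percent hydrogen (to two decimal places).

17.34%

Atom tally by fragment:
  CH3 → C:1 H:3
  CH2 → C:1 H:2
  CH2 → C:1 H:2
  CH3 → C:1 H:3
Element totals:
  C: 4
  H: 10
Molecular formula: C4H10.
Molar mass = 58.124 g/mol.
Mass from H: 10 × 1.008 = 10.080 g/mol.
%H = 10.080 / 58.124 × 100 = 17.34%.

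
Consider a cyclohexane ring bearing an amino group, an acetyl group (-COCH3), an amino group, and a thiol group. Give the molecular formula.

C8H16N2OS

Atom tally by fragment:
  cyclohexane ring core → C:6 H:12
  (− 4 ring H displaced by substituents)
  + NH2 → N:1 H:2
  + COCH3 → C:2 H:3 O:1
  + NH2 → N:1 H:2
  + SH → S:1 H:1
Element totals:
  C: 8
  H: 16
  N: 2
  O: 1
  S: 1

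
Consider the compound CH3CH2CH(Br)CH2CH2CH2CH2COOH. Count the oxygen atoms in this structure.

2

Atom tally by fragment:
  CH3 → C:1 H:3
  CH2 → C:1 H:2
  CH(Br) → C:1 H:1 Br:1
  CH2 → C:1 H:2
  CH2 → C:1 H:2
  CH2 → C:1 H:2
  CH2COOH → C:2 H:3 O:2
Element totals:
  C: 8
  H: 15
  Br: 1
  O: 2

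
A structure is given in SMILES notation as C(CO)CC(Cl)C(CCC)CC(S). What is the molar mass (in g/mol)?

224.79 g/mol

Atom tally by fragment:
  HOCH2CH2 → C:2 H:5 O:1
  CH2 → C:1 H:2
  CH(Cl) → C:1 H:1 Cl:1
  CH(CH2CH2CH3) → C:4 H:8
  CH2 → C:1 H:2
  CH2SH → C:1 H:3 S:1
Element totals:
  C: 10
  H: 21
  Cl: 1
  O: 1
  S: 1
Molecular formula: C10H21ClOS.
  M = 10(12.011) + 21(1.008) + 35.45 + 15.999 + 32.06
    = 120.110 + 21.168 + 35.450 + 15.999 + 32.060 = 224.787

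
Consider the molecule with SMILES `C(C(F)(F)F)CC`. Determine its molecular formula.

C4H7F3

Atom tally by fragment:
  F3CCH2 → C:2 H:2 F:3
  CH2 → C:1 H:2
  CH3 → C:1 H:3
Element totals:
  C: 4
  H: 7
  F: 3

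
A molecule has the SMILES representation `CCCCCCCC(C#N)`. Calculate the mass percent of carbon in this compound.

Atom tally by fragment:
  CH3 → C:1 H:3
  CH2 → C:1 H:2
  CH2 → C:1 H:2
  CH2 → C:1 H:2
  CH2 → C:1 H:2
  CH2 → C:1 H:2
  CH2 → C:1 H:2
  CH2CN → C:2 H:2 N:1
Element totals:
  C: 9
  H: 17
  N: 1
Molecular formula: C9H17N.
Molar mass = 139.242 g/mol.
Mass from C: 9 × 12.011 = 108.099 g/mol.
%C = 108.099 / 139.242 × 100 = 77.63%.

77.63%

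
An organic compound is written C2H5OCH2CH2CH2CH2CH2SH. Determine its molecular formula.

Atom tally by fragment:
  C2H5OCH2 → C:3 H:7 O:1
  CH2 → C:1 H:2
  CH2 → C:1 H:2
  CH2 → C:1 H:2
  CH2SH → C:1 H:3 S:1
Element totals:
  C: 7
  H: 16
  O: 1
  S: 1

C7H16OS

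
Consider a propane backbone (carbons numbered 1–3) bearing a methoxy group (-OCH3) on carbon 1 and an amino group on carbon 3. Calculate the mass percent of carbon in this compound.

53.90%

Atom tally by fragment:
  CH3OCH2 → C:2 H:5 O:1
  CH2 → C:1 H:2
  CH2NH2 → C:1 H:4 N:1
Element totals:
  C: 4
  H: 11
  N: 1
  O: 1
Molecular formula: C4H11NO.
Molar mass = 89.138 g/mol.
Mass from C: 4 × 12.011 = 48.044 g/mol.
%C = 48.044 / 89.138 × 100 = 53.90%.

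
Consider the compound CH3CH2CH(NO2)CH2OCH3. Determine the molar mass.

Element totals:
  C: 5
  H: 11
  N: 1
  O: 3
Molecular formula: C5H11NO3.
  M = 5(12.011) + 11(1.008) + 14.007 + 3(15.999)
    = 60.055 + 11.088 + 14.007 + 47.997 = 133.147

133.15 g/mol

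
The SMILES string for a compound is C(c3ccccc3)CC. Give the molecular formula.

C9H12

Atom tally by fragment:
  C6H5CH2 → C:7 H:7
  CH2 → C:1 H:2
  CH3 → C:1 H:3
Element totals:
  C: 9
  H: 12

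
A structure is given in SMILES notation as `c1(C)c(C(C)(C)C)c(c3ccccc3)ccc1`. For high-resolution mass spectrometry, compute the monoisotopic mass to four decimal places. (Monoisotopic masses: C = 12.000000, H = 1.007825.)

224.1565

Atom tally by fragment:
  benzene ring core → C:6 H:6
  (− 3 ring H displaced by substituents)
  + CH3 → C:1 H:3
  + C(CH3)3 → C:4 H:9
  + C6H5 → C:6 H:5
Element totals:
  C: 17
  H: 20
Molecular formula: C17H20.
  M = 17(12.0) + 20(1.007825)
    = 204.000000 + 20.156500 = 224.156500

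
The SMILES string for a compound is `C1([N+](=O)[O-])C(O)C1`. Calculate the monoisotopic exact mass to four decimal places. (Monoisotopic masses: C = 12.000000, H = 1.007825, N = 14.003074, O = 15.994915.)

103.0269

Atom tally by fragment:
  cyclopropane ring core → C:3 H:6
  (− 2 ring H displaced by substituents)
  + NO2 → N:1 O:2
  + OH → O:1 H:1
Element totals:
  C: 3
  H: 5
  N: 1
  O: 3
Molecular formula: C3H5NO3.
  M = 3(12.0) + 5(1.007825) + 14.003074 + 3(15.994915)
    = 36.000000 + 5.039125 + 14.003074 + 47.984745 = 103.026944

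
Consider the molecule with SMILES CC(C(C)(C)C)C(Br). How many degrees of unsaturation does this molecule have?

0

Atom tally by fragment:
  CH3 → C:1 H:3
  CH(C(CH3)3) → C:5 H:10
  CH2Br → C:1 H:2 Br:1
Element totals:
  C: 7
  H: 15
  Br: 1
Molecular formula: C7H15Br.
DoU = (2C + 2 + N − H − X) / 2 = (2·7 + 2 + 0 − 15 − 1) / 2 = 0.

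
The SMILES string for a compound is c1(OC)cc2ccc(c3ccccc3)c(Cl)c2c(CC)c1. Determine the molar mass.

Atom tally by fragment:
  naphthalene ring system core → C:10 H:8
  (− 4 ring H displaced by substituents)
  + OCH3 → C:1 H:3 O:1
  + C6H5 → C:6 H:5
  + Cl → Cl:1
  + C2H5 → C:2 H:5
Element totals:
  C: 19
  H: 17
  Cl: 1
  O: 1
Molecular formula: C19H17ClO.
  M = 19(12.011) + 17(1.008) + 35.45 + 15.999
    = 228.209 + 17.136 + 35.450 + 15.999 = 296.794

296.79 g/mol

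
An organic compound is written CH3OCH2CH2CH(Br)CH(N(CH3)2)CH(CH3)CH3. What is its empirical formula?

Element totals:
  C: 10
  H: 22
  Br: 1
  N: 1
  O: 1
Molecular formula: C10H22BrNO.
gcd of subscripts (1, 10, 22, 1, 1) = 1, so the empirical formula equals the molecular formula.

C10H22BrNO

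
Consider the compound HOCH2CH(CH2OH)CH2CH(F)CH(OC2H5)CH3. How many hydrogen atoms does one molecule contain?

19

Atom tally by fragment:
  HOCH2 → C:1 H:3 O:1
  CH(CH2OH) → C:2 H:4 O:1
  CH2 → C:1 H:2
  CH(F) → C:1 H:1 F:1
  CH(OC2H5) → C:3 H:6 O:1
  CH3 → C:1 H:3
Element totals:
  C: 9
  H: 19
  F: 1
  O: 3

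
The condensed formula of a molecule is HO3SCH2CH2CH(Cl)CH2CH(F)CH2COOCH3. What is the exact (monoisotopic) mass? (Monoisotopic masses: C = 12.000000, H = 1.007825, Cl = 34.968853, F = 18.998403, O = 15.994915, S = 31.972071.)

276.0235

Element totals:
  C: 8
  H: 14
  Cl: 1
  F: 1
  O: 5
  S: 1
Molecular formula: C8H14ClFO5S.
  M = 8(12.0) + 14(1.007825) + 34.968853 + 18.998403 + 5(15.994915) + 31.972071
    = 96.000000 + 14.109550 + 34.968853 + 18.998403 + 79.974575 + 31.972071 = 276.023452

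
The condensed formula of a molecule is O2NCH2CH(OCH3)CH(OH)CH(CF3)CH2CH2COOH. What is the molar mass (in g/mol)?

289.21 g/mol

Element totals:
  C: 9
  H: 14
  F: 3
  N: 1
  O: 6
Molecular formula: C9H14F3NO6.
  M = 9(12.011) + 14(1.008) + 3(18.998) + 14.007 + 6(15.999)
    = 108.099 + 14.112 + 56.994 + 14.007 + 95.994 = 289.206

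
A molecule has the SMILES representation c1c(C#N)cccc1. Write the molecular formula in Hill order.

Atom tally by fragment:
  benzene ring core → C:6 H:6
  (− 1 ring H displaced by substituents)
  + CN → C:1 N:1
Element totals:
  C: 7
  H: 5
  N: 1

C7H5N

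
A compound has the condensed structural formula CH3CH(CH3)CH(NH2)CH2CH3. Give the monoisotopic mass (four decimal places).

Atom tally by fragment:
  CH3 → C:1 H:3
  CH(CH3) → C:2 H:4
  CH(NH2) → C:1 H:3 N:1
  CH2 → C:1 H:2
  CH3 → C:1 H:3
Element totals:
  C: 6
  H: 15
  N: 1
Molecular formula: C6H15N.
  M = 6(12.0) + 15(1.007825) + 14.003074
    = 72.000000 + 15.117375 + 14.003074 = 101.120449

101.1204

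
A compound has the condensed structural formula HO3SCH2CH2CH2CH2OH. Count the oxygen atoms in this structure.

Element totals:
  C: 4
  H: 10
  O: 4
  S: 1

4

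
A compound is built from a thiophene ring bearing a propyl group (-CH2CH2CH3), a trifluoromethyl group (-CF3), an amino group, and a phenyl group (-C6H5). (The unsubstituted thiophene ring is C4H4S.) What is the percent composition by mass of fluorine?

19.97%

Atom tally by fragment:
  thiophene ring core → C:4 H:4 S:1
  (− 4 ring H displaced by substituents)
  + CH2CH2CH3 → C:3 H:7
  + CF3 → C:1 F:3
  + NH2 → N:1 H:2
  + C6H5 → C:6 H:5
Element totals:
  C: 14
  H: 14
  F: 3
  N: 1
  S: 1
Molecular formula: C14H14F3NS.
Molar mass = 285.327 g/mol.
Mass from F: 3 × 18.998 = 56.994 g/mol.
%F = 56.994 / 285.327 × 100 = 19.97%.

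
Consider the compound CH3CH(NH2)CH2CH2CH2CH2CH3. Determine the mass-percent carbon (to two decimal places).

72.97%

Atom tally by fragment:
  CH3 → C:1 H:3
  CH(NH2) → C:1 H:3 N:1
  CH2 → C:1 H:2
  CH2 → C:1 H:2
  CH2 → C:1 H:2
  CH2 → C:1 H:2
  CH3 → C:1 H:3
Element totals:
  C: 7
  H: 17
  N: 1
Molecular formula: C7H17N.
Molar mass = 115.220 g/mol.
Mass from C: 7 × 12.011 = 84.077 g/mol.
%C = 84.077 / 115.220 × 100 = 72.97%.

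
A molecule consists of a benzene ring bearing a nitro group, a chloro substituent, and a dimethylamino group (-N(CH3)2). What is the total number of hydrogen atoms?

Atom tally by fragment:
  benzene ring core → C:6 H:6
  (− 3 ring H displaced by substituents)
  + NO2 → N:1 O:2
  + Cl → Cl:1
  + N(CH3)2 → N:1 C:2 H:6
Element totals:
  C: 8
  H: 9
  Cl: 1
  N: 2
  O: 2

9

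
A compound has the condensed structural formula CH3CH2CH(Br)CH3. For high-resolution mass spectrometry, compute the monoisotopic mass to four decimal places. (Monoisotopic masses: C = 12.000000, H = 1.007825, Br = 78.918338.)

Element totals:
  C: 4
  H: 9
  Br: 1
Molecular formula: C4H9Br.
  M = 4(12.0) + 9(1.007825) + 78.918338
    = 48.000000 + 9.070425 + 78.918338 = 135.988763

135.9888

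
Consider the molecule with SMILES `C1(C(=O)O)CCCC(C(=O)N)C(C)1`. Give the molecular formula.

C9H15NO3

Atom tally by fragment:
  cyclohexane ring core → C:6 H:12
  (− 3 ring H displaced by substituents)
  + COOH → C:1 H:1 O:2
  + CONH2 → C:1 H:2 O:1 N:1
  + CH3 → C:1 H:3
Element totals:
  C: 9
  H: 15
  N: 1
  O: 3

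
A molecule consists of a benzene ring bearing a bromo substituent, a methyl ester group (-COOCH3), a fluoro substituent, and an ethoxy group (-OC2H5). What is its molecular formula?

C10H10BrFO3

Atom tally by fragment:
  benzene ring core → C:6 H:6
  (− 4 ring H displaced by substituents)
  + Br → Br:1
  + COOCH3 → C:2 H:3 O:2
  + F → F:1
  + OC2H5 → C:2 H:5 O:1
Element totals:
  C: 10
  H: 10
  Br: 1
  F: 1
  O: 3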